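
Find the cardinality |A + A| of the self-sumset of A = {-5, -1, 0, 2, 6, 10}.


A + A = {a + a' : a, a' ∈ A}; |A| = 6.
General bounds: 2|A| - 1 ≤ |A + A| ≤ |A|(|A|+1)/2, i.e. 11 ≤ |A + A| ≤ 21.
Lower bound 2|A|-1 is attained iff A is an arithmetic progression.
Enumerate sums a + a' for a ≤ a' (symmetric, so this suffices):
a = -5: -5+-5=-10, -5+-1=-6, -5+0=-5, -5+2=-3, -5+6=1, -5+10=5
a = -1: -1+-1=-2, -1+0=-1, -1+2=1, -1+6=5, -1+10=9
a = 0: 0+0=0, 0+2=2, 0+6=6, 0+10=10
a = 2: 2+2=4, 2+6=8, 2+10=12
a = 6: 6+6=12, 6+10=16
a = 10: 10+10=20
Distinct sums: {-10, -6, -5, -3, -2, -1, 0, 1, 2, 4, 5, 6, 8, 9, 10, 12, 16, 20}
|A + A| = 18

|A + A| = 18


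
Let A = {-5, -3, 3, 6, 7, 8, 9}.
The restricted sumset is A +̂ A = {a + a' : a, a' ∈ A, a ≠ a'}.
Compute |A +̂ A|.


Restricted sumset: A +̂ A = {a + a' : a ∈ A, a' ∈ A, a ≠ a'}.
Equivalently, take A + A and drop any sum 2a that is achievable ONLY as a + a for a ∈ A (i.e. sums representable only with equal summands).
Enumerate pairs (a, a') with a < a' (symmetric, so each unordered pair gives one sum; this covers all a ≠ a'):
  -5 + -3 = -8
  -5 + 3 = -2
  -5 + 6 = 1
  -5 + 7 = 2
  -5 + 8 = 3
  -5 + 9 = 4
  -3 + 3 = 0
  -3 + 6 = 3
  -3 + 7 = 4
  -3 + 8 = 5
  -3 + 9 = 6
  3 + 6 = 9
  3 + 7 = 10
  3 + 8 = 11
  3 + 9 = 12
  6 + 7 = 13
  6 + 8 = 14
  6 + 9 = 15
  7 + 8 = 15
  7 + 9 = 16
  8 + 9 = 17
Collected distinct sums: {-8, -2, 0, 1, 2, 3, 4, 5, 6, 9, 10, 11, 12, 13, 14, 15, 16, 17}
|A +̂ A| = 18
(Reference bound: |A +̂ A| ≥ 2|A| - 3 for |A| ≥ 2, with |A| = 7 giving ≥ 11.)

|A +̂ A| = 18


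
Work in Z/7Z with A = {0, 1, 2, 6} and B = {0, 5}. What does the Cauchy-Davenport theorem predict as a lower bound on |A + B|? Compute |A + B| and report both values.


Cauchy-Davenport: |A + B| ≥ min(p, |A| + |B| - 1) for A, B nonempty in Z/pZ.
|A| = 4, |B| = 2, p = 7.
CD lower bound = min(7, 4 + 2 - 1) = min(7, 5) = 5.
Compute A + B mod 7 directly:
a = 0: 0+0=0, 0+5=5
a = 1: 1+0=1, 1+5=6
a = 2: 2+0=2, 2+5=0
a = 6: 6+0=6, 6+5=4
A + B = {0, 1, 2, 4, 5, 6}, so |A + B| = 6.
Verify: 6 ≥ 5? Yes ✓.

CD lower bound = 5, actual |A + B| = 6.


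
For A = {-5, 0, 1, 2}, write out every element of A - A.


A - A = {a - a' : a, a' ∈ A}.
Compute a - a' for each ordered pair (a, a'):
a = -5: -5--5=0, -5-0=-5, -5-1=-6, -5-2=-7
a = 0: 0--5=5, 0-0=0, 0-1=-1, 0-2=-2
a = 1: 1--5=6, 1-0=1, 1-1=0, 1-2=-1
a = 2: 2--5=7, 2-0=2, 2-1=1, 2-2=0
Collecting distinct values (and noting 0 appears from a-a):
A - A = {-7, -6, -5, -2, -1, 0, 1, 2, 5, 6, 7}
|A - A| = 11

A - A = {-7, -6, -5, -2, -1, 0, 1, 2, 5, 6, 7}


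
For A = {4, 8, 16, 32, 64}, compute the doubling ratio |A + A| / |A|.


|A| = 5.
Compute A + A by enumerating all 25 pairs.
A + A = {8, 12, 16, 20, 24, 32, 36, 40, 48, 64, 68, 72, 80, 96, 128}, so |A + A| = 15.
K = |A + A| / |A| = 15/5 = 3/1 ≈ 3.0000.
Reference: AP of size 5 gives K = 9/5 ≈ 1.8000; a fully generic set of size 5 gives K ≈ 3.0000.

|A| = 5, |A + A| = 15, K = 15/5 = 3/1.


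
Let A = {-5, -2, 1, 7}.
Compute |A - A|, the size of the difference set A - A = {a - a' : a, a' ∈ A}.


A - A = {a - a' : a, a' ∈ A}; |A| = 4.
Bounds: 2|A|-1 ≤ |A - A| ≤ |A|² - |A| + 1, i.e. 7 ≤ |A - A| ≤ 13.
Note: 0 ∈ A - A always (from a - a). The set is symmetric: if d ∈ A - A then -d ∈ A - A.
Enumerate nonzero differences d = a - a' with a > a' (then include -d):
Positive differences: {3, 6, 9, 12}
Full difference set: {0} ∪ (positive diffs) ∪ (negative diffs).
|A - A| = 1 + 2·4 = 9 (matches direct enumeration: 9).

|A - A| = 9


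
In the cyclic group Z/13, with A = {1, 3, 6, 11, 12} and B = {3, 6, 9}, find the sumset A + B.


Work in Z/13Z: reduce every sum a + b modulo 13.
Enumerate all 15 pairs:
a = 1: 1+3=4, 1+6=7, 1+9=10
a = 3: 3+3=6, 3+6=9, 3+9=12
a = 6: 6+3=9, 6+6=12, 6+9=2
a = 11: 11+3=1, 11+6=4, 11+9=7
a = 12: 12+3=2, 12+6=5, 12+9=8
Distinct residues collected: {1, 2, 4, 5, 6, 7, 8, 9, 10, 12}
|A + B| = 10 (out of 13 total residues).

A + B = {1, 2, 4, 5, 6, 7, 8, 9, 10, 12}


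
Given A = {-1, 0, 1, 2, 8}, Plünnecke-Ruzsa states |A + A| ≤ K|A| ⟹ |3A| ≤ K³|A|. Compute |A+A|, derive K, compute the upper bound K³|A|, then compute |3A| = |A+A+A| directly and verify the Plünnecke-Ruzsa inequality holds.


|A| = 5.
Step 1: Compute A + A by enumerating all 25 pairs.
A + A = {-2, -1, 0, 1, 2, 3, 4, 7, 8, 9, 10, 16}, so |A + A| = 12.
Step 2: Doubling constant K = |A + A|/|A| = 12/5 = 12/5 ≈ 2.4000.
Step 3: Plünnecke-Ruzsa gives |3A| ≤ K³·|A| = (2.4000)³ · 5 ≈ 69.1200.
Step 4: Compute 3A = A + A + A directly by enumerating all triples (a,b,c) ∈ A³; |3A| = 21.
Step 5: Check 21 ≤ 69.1200? Yes ✓.

K = 12/5, Plünnecke-Ruzsa bound K³|A| ≈ 69.1200, |3A| = 21, inequality holds.


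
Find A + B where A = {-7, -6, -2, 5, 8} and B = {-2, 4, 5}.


A + B = {a + b : a ∈ A, b ∈ B}.
Enumerate all |A|·|B| = 5·3 = 15 pairs (a, b) and collect distinct sums.
a = -7: -7+-2=-9, -7+4=-3, -7+5=-2
a = -6: -6+-2=-8, -6+4=-2, -6+5=-1
a = -2: -2+-2=-4, -2+4=2, -2+5=3
a = 5: 5+-2=3, 5+4=9, 5+5=10
a = 8: 8+-2=6, 8+4=12, 8+5=13
Collecting distinct sums: A + B = {-9, -8, -4, -3, -2, -1, 2, 3, 6, 9, 10, 12, 13}
|A + B| = 13

A + B = {-9, -8, -4, -3, -2, -1, 2, 3, 6, 9, 10, 12, 13}


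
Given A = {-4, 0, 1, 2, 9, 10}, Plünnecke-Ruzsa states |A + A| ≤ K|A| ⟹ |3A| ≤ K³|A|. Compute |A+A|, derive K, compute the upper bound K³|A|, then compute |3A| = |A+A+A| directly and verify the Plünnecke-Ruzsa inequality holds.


|A| = 6.
Step 1: Compute A + A by enumerating all 36 pairs.
A + A = {-8, -4, -3, -2, 0, 1, 2, 3, 4, 5, 6, 9, 10, 11, 12, 18, 19, 20}, so |A + A| = 18.
Step 2: Doubling constant K = |A + A|/|A| = 18/6 = 18/6 ≈ 3.0000.
Step 3: Plünnecke-Ruzsa gives |3A| ≤ K³·|A| = (3.0000)³ · 6 ≈ 162.0000.
Step 4: Compute 3A = A + A + A directly by enumerating all triples (a,b,c) ∈ A³; |3A| = 34.
Step 5: Check 34 ≤ 162.0000? Yes ✓.

K = 18/6, Plünnecke-Ruzsa bound K³|A| ≈ 162.0000, |3A| = 34, inequality holds.


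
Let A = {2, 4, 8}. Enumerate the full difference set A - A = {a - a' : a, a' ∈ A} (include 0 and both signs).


A - A = {a - a' : a, a' ∈ A}.
Compute a - a' for each ordered pair (a, a'):
a = 2: 2-2=0, 2-4=-2, 2-8=-6
a = 4: 4-2=2, 4-4=0, 4-8=-4
a = 8: 8-2=6, 8-4=4, 8-8=0
Collecting distinct values (and noting 0 appears from a-a):
A - A = {-6, -4, -2, 0, 2, 4, 6}
|A - A| = 7

A - A = {-6, -4, -2, 0, 2, 4, 6}


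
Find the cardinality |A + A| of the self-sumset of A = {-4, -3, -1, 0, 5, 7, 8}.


A + A = {a + a' : a, a' ∈ A}; |A| = 7.
General bounds: 2|A| - 1 ≤ |A + A| ≤ |A|(|A|+1)/2, i.e. 13 ≤ |A + A| ≤ 28.
Lower bound 2|A|-1 is attained iff A is an arithmetic progression.
Enumerate sums a + a' for a ≤ a' (symmetric, so this suffices):
a = -4: -4+-4=-8, -4+-3=-7, -4+-1=-5, -4+0=-4, -4+5=1, -4+7=3, -4+8=4
a = -3: -3+-3=-6, -3+-1=-4, -3+0=-3, -3+5=2, -3+7=4, -3+8=5
a = -1: -1+-1=-2, -1+0=-1, -1+5=4, -1+7=6, -1+8=7
a = 0: 0+0=0, 0+5=5, 0+7=7, 0+8=8
a = 5: 5+5=10, 5+7=12, 5+8=13
a = 7: 7+7=14, 7+8=15
a = 8: 8+8=16
Distinct sums: {-8, -7, -6, -5, -4, -3, -2, -1, 0, 1, 2, 3, 4, 5, 6, 7, 8, 10, 12, 13, 14, 15, 16}
|A + A| = 23

|A + A| = 23


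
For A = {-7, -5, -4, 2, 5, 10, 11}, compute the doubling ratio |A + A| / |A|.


|A| = 7.
Compute A + A by enumerating all 49 pairs.
A + A = {-14, -12, -11, -10, -9, -8, -5, -3, -2, 0, 1, 3, 4, 5, 6, 7, 10, 12, 13, 15, 16, 20, 21, 22}, so |A + A| = 24.
K = |A + A| / |A| = 24/7 (already in lowest terms) ≈ 3.4286.
Reference: AP of size 7 gives K = 13/7 ≈ 1.8571; a fully generic set of size 7 gives K ≈ 4.0000.

|A| = 7, |A + A| = 24, K = 24/7.


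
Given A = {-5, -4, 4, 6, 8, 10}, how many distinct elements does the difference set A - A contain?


A - A = {a - a' : a, a' ∈ A}; |A| = 6.
Bounds: 2|A|-1 ≤ |A - A| ≤ |A|² - |A| + 1, i.e. 11 ≤ |A - A| ≤ 31.
Note: 0 ∈ A - A always (from a - a). The set is symmetric: if d ∈ A - A then -d ∈ A - A.
Enumerate nonzero differences d = a - a' with a > a' (then include -d):
Positive differences: {1, 2, 4, 6, 8, 9, 10, 11, 12, 13, 14, 15}
Full difference set: {0} ∪ (positive diffs) ∪ (negative diffs).
|A - A| = 1 + 2·12 = 25 (matches direct enumeration: 25).

|A - A| = 25


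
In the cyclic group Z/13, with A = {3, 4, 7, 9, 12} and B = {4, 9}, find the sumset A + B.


Work in Z/13Z: reduce every sum a + b modulo 13.
Enumerate all 10 pairs:
a = 3: 3+4=7, 3+9=12
a = 4: 4+4=8, 4+9=0
a = 7: 7+4=11, 7+9=3
a = 9: 9+4=0, 9+9=5
a = 12: 12+4=3, 12+9=8
Distinct residues collected: {0, 3, 5, 7, 8, 11, 12}
|A + B| = 7 (out of 13 total residues).

A + B = {0, 3, 5, 7, 8, 11, 12}


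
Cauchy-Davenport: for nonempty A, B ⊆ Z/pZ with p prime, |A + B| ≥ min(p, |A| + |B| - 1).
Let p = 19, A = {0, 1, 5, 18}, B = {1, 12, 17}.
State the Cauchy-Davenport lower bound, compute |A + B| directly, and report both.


Cauchy-Davenport: |A + B| ≥ min(p, |A| + |B| - 1) for A, B nonempty in Z/pZ.
|A| = 4, |B| = 3, p = 19.
CD lower bound = min(19, 4 + 3 - 1) = min(19, 6) = 6.
Compute A + B mod 19 directly:
a = 0: 0+1=1, 0+12=12, 0+17=17
a = 1: 1+1=2, 1+12=13, 1+17=18
a = 5: 5+1=6, 5+12=17, 5+17=3
a = 18: 18+1=0, 18+12=11, 18+17=16
A + B = {0, 1, 2, 3, 6, 11, 12, 13, 16, 17, 18}, so |A + B| = 11.
Verify: 11 ≥ 6? Yes ✓.

CD lower bound = 6, actual |A + B| = 11.


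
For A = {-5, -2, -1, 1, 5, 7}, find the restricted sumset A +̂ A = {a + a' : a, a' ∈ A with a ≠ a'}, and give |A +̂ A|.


Restricted sumset: A +̂ A = {a + a' : a ∈ A, a' ∈ A, a ≠ a'}.
Equivalently, take A + A and drop any sum 2a that is achievable ONLY as a + a for a ∈ A (i.e. sums representable only with equal summands).
Enumerate pairs (a, a') with a < a' (symmetric, so each unordered pair gives one sum; this covers all a ≠ a'):
  -5 + -2 = -7
  -5 + -1 = -6
  -5 + 1 = -4
  -5 + 5 = 0
  -5 + 7 = 2
  -2 + -1 = -3
  -2 + 1 = -1
  -2 + 5 = 3
  -2 + 7 = 5
  -1 + 1 = 0
  -1 + 5 = 4
  -1 + 7 = 6
  1 + 5 = 6
  1 + 7 = 8
  5 + 7 = 12
Collected distinct sums: {-7, -6, -4, -3, -1, 0, 2, 3, 4, 5, 6, 8, 12}
|A +̂ A| = 13
(Reference bound: |A +̂ A| ≥ 2|A| - 3 for |A| ≥ 2, with |A| = 6 giving ≥ 9.)

|A +̂ A| = 13


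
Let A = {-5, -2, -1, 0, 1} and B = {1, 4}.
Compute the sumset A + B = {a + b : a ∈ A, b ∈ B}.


A + B = {a + b : a ∈ A, b ∈ B}.
Enumerate all |A|·|B| = 5·2 = 10 pairs (a, b) and collect distinct sums.
a = -5: -5+1=-4, -5+4=-1
a = -2: -2+1=-1, -2+4=2
a = -1: -1+1=0, -1+4=3
a = 0: 0+1=1, 0+4=4
a = 1: 1+1=2, 1+4=5
Collecting distinct sums: A + B = {-4, -1, 0, 1, 2, 3, 4, 5}
|A + B| = 8

A + B = {-4, -1, 0, 1, 2, 3, 4, 5}


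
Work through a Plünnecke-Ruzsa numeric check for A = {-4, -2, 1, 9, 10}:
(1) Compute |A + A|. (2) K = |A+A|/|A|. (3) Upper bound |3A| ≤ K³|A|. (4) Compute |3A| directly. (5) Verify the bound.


|A| = 5.
Step 1: Compute A + A by enumerating all 25 pairs.
A + A = {-8, -6, -4, -3, -1, 2, 5, 6, 7, 8, 10, 11, 18, 19, 20}, so |A + A| = 15.
Step 2: Doubling constant K = |A + A|/|A| = 15/5 = 15/5 ≈ 3.0000.
Step 3: Plünnecke-Ruzsa gives |3A| ≤ K³·|A| = (3.0000)³ · 5 ≈ 135.0000.
Step 4: Compute 3A = A + A + A directly by enumerating all triples (a,b,c) ∈ A³; |3A| = 32.
Step 5: Check 32 ≤ 135.0000? Yes ✓.

K = 15/5, Plünnecke-Ruzsa bound K³|A| ≈ 135.0000, |3A| = 32, inequality holds.


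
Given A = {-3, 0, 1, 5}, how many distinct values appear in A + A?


A + A = {a + a' : a, a' ∈ A}; |A| = 4.
General bounds: 2|A| - 1 ≤ |A + A| ≤ |A|(|A|+1)/2, i.e. 7 ≤ |A + A| ≤ 10.
Lower bound 2|A|-1 is attained iff A is an arithmetic progression.
Enumerate sums a + a' for a ≤ a' (symmetric, so this suffices):
a = -3: -3+-3=-6, -3+0=-3, -3+1=-2, -3+5=2
a = 0: 0+0=0, 0+1=1, 0+5=5
a = 1: 1+1=2, 1+5=6
a = 5: 5+5=10
Distinct sums: {-6, -3, -2, 0, 1, 2, 5, 6, 10}
|A + A| = 9

|A + A| = 9


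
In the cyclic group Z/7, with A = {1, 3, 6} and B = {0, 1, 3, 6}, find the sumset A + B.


Work in Z/7Z: reduce every sum a + b modulo 7.
Enumerate all 12 pairs:
a = 1: 1+0=1, 1+1=2, 1+3=4, 1+6=0
a = 3: 3+0=3, 3+1=4, 3+3=6, 3+6=2
a = 6: 6+0=6, 6+1=0, 6+3=2, 6+6=5
Distinct residues collected: {0, 1, 2, 3, 4, 5, 6}
|A + B| = 7 (out of 7 total residues).

A + B = {0, 1, 2, 3, 4, 5, 6}


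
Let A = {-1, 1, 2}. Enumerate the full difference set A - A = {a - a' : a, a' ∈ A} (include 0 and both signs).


A - A = {a - a' : a, a' ∈ A}.
Compute a - a' for each ordered pair (a, a'):
a = -1: -1--1=0, -1-1=-2, -1-2=-3
a = 1: 1--1=2, 1-1=0, 1-2=-1
a = 2: 2--1=3, 2-1=1, 2-2=0
Collecting distinct values (and noting 0 appears from a-a):
A - A = {-3, -2, -1, 0, 1, 2, 3}
|A - A| = 7

A - A = {-3, -2, -1, 0, 1, 2, 3}


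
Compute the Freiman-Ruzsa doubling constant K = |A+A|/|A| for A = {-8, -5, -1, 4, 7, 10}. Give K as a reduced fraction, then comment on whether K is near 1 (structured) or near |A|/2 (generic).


|A| = 6.
Compute A + A by enumerating all 36 pairs.
A + A = {-16, -13, -10, -9, -6, -4, -2, -1, 2, 3, 5, 6, 8, 9, 11, 14, 17, 20}, so |A + A| = 18.
K = |A + A| / |A| = 18/6 = 3/1 ≈ 3.0000.
Reference: AP of size 6 gives K = 11/6 ≈ 1.8333; a fully generic set of size 6 gives K ≈ 3.5000.

|A| = 6, |A + A| = 18, K = 18/6 = 3/1.


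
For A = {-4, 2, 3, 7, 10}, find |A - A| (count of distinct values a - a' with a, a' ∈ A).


A - A = {a - a' : a, a' ∈ A}; |A| = 5.
Bounds: 2|A|-1 ≤ |A - A| ≤ |A|² - |A| + 1, i.e. 9 ≤ |A - A| ≤ 21.
Note: 0 ∈ A - A always (from a - a). The set is symmetric: if d ∈ A - A then -d ∈ A - A.
Enumerate nonzero differences d = a - a' with a > a' (then include -d):
Positive differences: {1, 3, 4, 5, 6, 7, 8, 11, 14}
Full difference set: {0} ∪ (positive diffs) ∪ (negative diffs).
|A - A| = 1 + 2·9 = 19 (matches direct enumeration: 19).

|A - A| = 19


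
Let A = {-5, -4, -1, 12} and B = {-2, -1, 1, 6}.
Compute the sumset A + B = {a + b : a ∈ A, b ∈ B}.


A + B = {a + b : a ∈ A, b ∈ B}.
Enumerate all |A|·|B| = 4·4 = 16 pairs (a, b) and collect distinct sums.
a = -5: -5+-2=-7, -5+-1=-6, -5+1=-4, -5+6=1
a = -4: -4+-2=-6, -4+-1=-5, -4+1=-3, -4+6=2
a = -1: -1+-2=-3, -1+-1=-2, -1+1=0, -1+6=5
a = 12: 12+-2=10, 12+-1=11, 12+1=13, 12+6=18
Collecting distinct sums: A + B = {-7, -6, -5, -4, -3, -2, 0, 1, 2, 5, 10, 11, 13, 18}
|A + B| = 14

A + B = {-7, -6, -5, -4, -3, -2, 0, 1, 2, 5, 10, 11, 13, 18}


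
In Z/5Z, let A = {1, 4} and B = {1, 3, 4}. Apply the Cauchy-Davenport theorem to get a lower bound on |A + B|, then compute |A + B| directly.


Cauchy-Davenport: |A + B| ≥ min(p, |A| + |B| - 1) for A, B nonempty in Z/pZ.
|A| = 2, |B| = 3, p = 5.
CD lower bound = min(5, 2 + 3 - 1) = min(5, 4) = 4.
Compute A + B mod 5 directly:
a = 1: 1+1=2, 1+3=4, 1+4=0
a = 4: 4+1=0, 4+3=2, 4+4=3
A + B = {0, 2, 3, 4}, so |A + B| = 4.
Verify: 4 ≥ 4? Yes ✓.

CD lower bound = 4, actual |A + B| = 4.


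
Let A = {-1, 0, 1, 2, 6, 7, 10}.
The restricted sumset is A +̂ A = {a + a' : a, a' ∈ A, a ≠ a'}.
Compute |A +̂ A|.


Restricted sumset: A +̂ A = {a + a' : a ∈ A, a' ∈ A, a ≠ a'}.
Equivalently, take A + A and drop any sum 2a that is achievable ONLY as a + a for a ∈ A (i.e. sums representable only with equal summands).
Enumerate pairs (a, a') with a < a' (symmetric, so each unordered pair gives one sum; this covers all a ≠ a'):
  -1 + 0 = -1
  -1 + 1 = 0
  -1 + 2 = 1
  -1 + 6 = 5
  -1 + 7 = 6
  -1 + 10 = 9
  0 + 1 = 1
  0 + 2 = 2
  0 + 6 = 6
  0 + 7 = 7
  0 + 10 = 10
  1 + 2 = 3
  1 + 6 = 7
  1 + 7 = 8
  1 + 10 = 11
  2 + 6 = 8
  2 + 7 = 9
  2 + 10 = 12
  6 + 7 = 13
  6 + 10 = 16
  7 + 10 = 17
Collected distinct sums: {-1, 0, 1, 2, 3, 5, 6, 7, 8, 9, 10, 11, 12, 13, 16, 17}
|A +̂ A| = 16
(Reference bound: |A +̂ A| ≥ 2|A| - 3 for |A| ≥ 2, with |A| = 7 giving ≥ 11.)

|A +̂ A| = 16


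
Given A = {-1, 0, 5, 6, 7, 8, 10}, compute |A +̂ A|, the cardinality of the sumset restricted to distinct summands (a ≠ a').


Restricted sumset: A +̂ A = {a + a' : a ∈ A, a' ∈ A, a ≠ a'}.
Equivalently, take A + A and drop any sum 2a that is achievable ONLY as a + a for a ∈ A (i.e. sums representable only with equal summands).
Enumerate pairs (a, a') with a < a' (symmetric, so each unordered pair gives one sum; this covers all a ≠ a'):
  -1 + 0 = -1
  -1 + 5 = 4
  -1 + 6 = 5
  -1 + 7 = 6
  -1 + 8 = 7
  -1 + 10 = 9
  0 + 5 = 5
  0 + 6 = 6
  0 + 7 = 7
  0 + 8 = 8
  0 + 10 = 10
  5 + 6 = 11
  5 + 7 = 12
  5 + 8 = 13
  5 + 10 = 15
  6 + 7 = 13
  6 + 8 = 14
  6 + 10 = 16
  7 + 8 = 15
  7 + 10 = 17
  8 + 10 = 18
Collected distinct sums: {-1, 4, 5, 6, 7, 8, 9, 10, 11, 12, 13, 14, 15, 16, 17, 18}
|A +̂ A| = 16
(Reference bound: |A +̂ A| ≥ 2|A| - 3 for |A| ≥ 2, with |A| = 7 giving ≥ 11.)

|A +̂ A| = 16


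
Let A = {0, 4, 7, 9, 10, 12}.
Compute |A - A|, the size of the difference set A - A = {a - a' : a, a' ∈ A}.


A - A = {a - a' : a, a' ∈ A}; |A| = 6.
Bounds: 2|A|-1 ≤ |A - A| ≤ |A|² - |A| + 1, i.e. 11 ≤ |A - A| ≤ 31.
Note: 0 ∈ A - A always (from a - a). The set is symmetric: if d ∈ A - A then -d ∈ A - A.
Enumerate nonzero differences d = a - a' with a > a' (then include -d):
Positive differences: {1, 2, 3, 4, 5, 6, 7, 8, 9, 10, 12}
Full difference set: {0} ∪ (positive diffs) ∪ (negative diffs).
|A - A| = 1 + 2·11 = 23 (matches direct enumeration: 23).

|A - A| = 23


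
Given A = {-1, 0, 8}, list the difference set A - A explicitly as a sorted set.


A - A = {a - a' : a, a' ∈ A}.
Compute a - a' for each ordered pair (a, a'):
a = -1: -1--1=0, -1-0=-1, -1-8=-9
a = 0: 0--1=1, 0-0=0, 0-8=-8
a = 8: 8--1=9, 8-0=8, 8-8=0
Collecting distinct values (and noting 0 appears from a-a):
A - A = {-9, -8, -1, 0, 1, 8, 9}
|A - A| = 7

A - A = {-9, -8, -1, 0, 1, 8, 9}


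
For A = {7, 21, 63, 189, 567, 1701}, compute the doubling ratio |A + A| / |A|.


|A| = 6.
Compute A + A by enumerating all 36 pairs.
A + A = {14, 28, 42, 70, 84, 126, 196, 210, 252, 378, 574, 588, 630, 756, 1134, 1708, 1722, 1764, 1890, 2268, 3402}, so |A + A| = 21.
K = |A + A| / |A| = 21/6 = 7/2 ≈ 3.5000.
Reference: AP of size 6 gives K = 11/6 ≈ 1.8333; a fully generic set of size 6 gives K ≈ 3.5000.

|A| = 6, |A + A| = 21, K = 21/6 = 7/2.


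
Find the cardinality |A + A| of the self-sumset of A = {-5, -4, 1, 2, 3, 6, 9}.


A + A = {a + a' : a, a' ∈ A}; |A| = 7.
General bounds: 2|A| - 1 ≤ |A + A| ≤ |A|(|A|+1)/2, i.e. 13 ≤ |A + A| ≤ 28.
Lower bound 2|A|-1 is attained iff A is an arithmetic progression.
Enumerate sums a + a' for a ≤ a' (symmetric, so this suffices):
a = -5: -5+-5=-10, -5+-4=-9, -5+1=-4, -5+2=-3, -5+3=-2, -5+6=1, -5+9=4
a = -4: -4+-4=-8, -4+1=-3, -4+2=-2, -4+3=-1, -4+6=2, -4+9=5
a = 1: 1+1=2, 1+2=3, 1+3=4, 1+6=7, 1+9=10
a = 2: 2+2=4, 2+3=5, 2+6=8, 2+9=11
a = 3: 3+3=6, 3+6=9, 3+9=12
a = 6: 6+6=12, 6+9=15
a = 9: 9+9=18
Distinct sums: {-10, -9, -8, -4, -3, -2, -1, 1, 2, 3, 4, 5, 6, 7, 8, 9, 10, 11, 12, 15, 18}
|A + A| = 21

|A + A| = 21


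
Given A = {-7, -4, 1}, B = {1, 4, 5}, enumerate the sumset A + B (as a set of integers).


A + B = {a + b : a ∈ A, b ∈ B}.
Enumerate all |A|·|B| = 3·3 = 9 pairs (a, b) and collect distinct sums.
a = -7: -7+1=-6, -7+4=-3, -7+5=-2
a = -4: -4+1=-3, -4+4=0, -4+5=1
a = 1: 1+1=2, 1+4=5, 1+5=6
Collecting distinct sums: A + B = {-6, -3, -2, 0, 1, 2, 5, 6}
|A + B| = 8

A + B = {-6, -3, -2, 0, 1, 2, 5, 6}


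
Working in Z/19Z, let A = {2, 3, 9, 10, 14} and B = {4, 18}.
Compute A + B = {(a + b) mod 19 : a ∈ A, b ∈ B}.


Work in Z/19Z: reduce every sum a + b modulo 19.
Enumerate all 10 pairs:
a = 2: 2+4=6, 2+18=1
a = 3: 3+4=7, 3+18=2
a = 9: 9+4=13, 9+18=8
a = 10: 10+4=14, 10+18=9
a = 14: 14+4=18, 14+18=13
Distinct residues collected: {1, 2, 6, 7, 8, 9, 13, 14, 18}
|A + B| = 9 (out of 19 total residues).

A + B = {1, 2, 6, 7, 8, 9, 13, 14, 18}


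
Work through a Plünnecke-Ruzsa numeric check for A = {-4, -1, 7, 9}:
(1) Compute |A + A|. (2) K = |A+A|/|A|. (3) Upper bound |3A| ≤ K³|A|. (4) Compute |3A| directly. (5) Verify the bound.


|A| = 4.
Step 1: Compute A + A by enumerating all 16 pairs.
A + A = {-8, -5, -2, 3, 5, 6, 8, 14, 16, 18}, so |A + A| = 10.
Step 2: Doubling constant K = |A + A|/|A| = 10/4 = 10/4 ≈ 2.5000.
Step 3: Plünnecke-Ruzsa gives |3A| ≤ K³·|A| = (2.5000)³ · 4 ≈ 62.5000.
Step 4: Compute 3A = A + A + A directly by enumerating all triples (a,b,c) ∈ A³; |3A| = 20.
Step 5: Check 20 ≤ 62.5000? Yes ✓.

K = 10/4, Plünnecke-Ruzsa bound K³|A| ≈ 62.5000, |3A| = 20, inequality holds.


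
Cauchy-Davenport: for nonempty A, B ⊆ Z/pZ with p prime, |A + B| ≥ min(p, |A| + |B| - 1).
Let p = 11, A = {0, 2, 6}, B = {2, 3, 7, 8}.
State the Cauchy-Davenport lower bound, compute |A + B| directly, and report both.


Cauchy-Davenport: |A + B| ≥ min(p, |A| + |B| - 1) for A, B nonempty in Z/pZ.
|A| = 3, |B| = 4, p = 11.
CD lower bound = min(11, 3 + 4 - 1) = min(11, 6) = 6.
Compute A + B mod 11 directly:
a = 0: 0+2=2, 0+3=3, 0+7=7, 0+8=8
a = 2: 2+2=4, 2+3=5, 2+7=9, 2+8=10
a = 6: 6+2=8, 6+3=9, 6+7=2, 6+8=3
A + B = {2, 3, 4, 5, 7, 8, 9, 10}, so |A + B| = 8.
Verify: 8 ≥ 6? Yes ✓.

CD lower bound = 6, actual |A + B| = 8.


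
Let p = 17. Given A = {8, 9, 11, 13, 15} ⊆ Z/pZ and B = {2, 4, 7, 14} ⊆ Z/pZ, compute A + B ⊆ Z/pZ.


Work in Z/17Z: reduce every sum a + b modulo 17.
Enumerate all 20 pairs:
a = 8: 8+2=10, 8+4=12, 8+7=15, 8+14=5
a = 9: 9+2=11, 9+4=13, 9+7=16, 9+14=6
a = 11: 11+2=13, 11+4=15, 11+7=1, 11+14=8
a = 13: 13+2=15, 13+4=0, 13+7=3, 13+14=10
a = 15: 15+2=0, 15+4=2, 15+7=5, 15+14=12
Distinct residues collected: {0, 1, 2, 3, 5, 6, 8, 10, 11, 12, 13, 15, 16}
|A + B| = 13 (out of 17 total residues).

A + B = {0, 1, 2, 3, 5, 6, 8, 10, 11, 12, 13, 15, 16}


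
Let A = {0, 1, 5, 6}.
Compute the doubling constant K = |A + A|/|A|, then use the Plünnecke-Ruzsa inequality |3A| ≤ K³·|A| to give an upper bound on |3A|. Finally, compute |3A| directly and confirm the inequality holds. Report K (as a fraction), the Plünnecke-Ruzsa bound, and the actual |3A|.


|A| = 4.
Step 1: Compute A + A by enumerating all 16 pairs.
A + A = {0, 1, 2, 5, 6, 7, 10, 11, 12}, so |A + A| = 9.
Step 2: Doubling constant K = |A + A|/|A| = 9/4 = 9/4 ≈ 2.2500.
Step 3: Plünnecke-Ruzsa gives |3A| ≤ K³·|A| = (2.2500)³ · 4 ≈ 45.5625.
Step 4: Compute 3A = A + A + A directly by enumerating all triples (a,b,c) ∈ A³; |3A| = 16.
Step 5: Check 16 ≤ 45.5625? Yes ✓.

K = 9/4, Plünnecke-Ruzsa bound K³|A| ≈ 45.5625, |3A| = 16, inequality holds.


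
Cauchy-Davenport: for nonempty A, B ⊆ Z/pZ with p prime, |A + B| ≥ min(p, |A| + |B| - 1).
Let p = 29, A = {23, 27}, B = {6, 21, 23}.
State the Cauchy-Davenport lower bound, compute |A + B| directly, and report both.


Cauchy-Davenport: |A + B| ≥ min(p, |A| + |B| - 1) for A, B nonempty in Z/pZ.
|A| = 2, |B| = 3, p = 29.
CD lower bound = min(29, 2 + 3 - 1) = min(29, 4) = 4.
Compute A + B mod 29 directly:
a = 23: 23+6=0, 23+21=15, 23+23=17
a = 27: 27+6=4, 27+21=19, 27+23=21
A + B = {0, 4, 15, 17, 19, 21}, so |A + B| = 6.
Verify: 6 ≥ 4? Yes ✓.

CD lower bound = 4, actual |A + B| = 6.


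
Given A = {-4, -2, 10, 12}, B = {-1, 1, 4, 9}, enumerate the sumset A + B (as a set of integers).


A + B = {a + b : a ∈ A, b ∈ B}.
Enumerate all |A|·|B| = 4·4 = 16 pairs (a, b) and collect distinct sums.
a = -4: -4+-1=-5, -4+1=-3, -4+4=0, -4+9=5
a = -2: -2+-1=-3, -2+1=-1, -2+4=2, -2+9=7
a = 10: 10+-1=9, 10+1=11, 10+4=14, 10+9=19
a = 12: 12+-1=11, 12+1=13, 12+4=16, 12+9=21
Collecting distinct sums: A + B = {-5, -3, -1, 0, 2, 5, 7, 9, 11, 13, 14, 16, 19, 21}
|A + B| = 14

A + B = {-5, -3, -1, 0, 2, 5, 7, 9, 11, 13, 14, 16, 19, 21}


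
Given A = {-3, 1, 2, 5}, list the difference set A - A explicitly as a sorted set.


A - A = {a - a' : a, a' ∈ A}.
Compute a - a' for each ordered pair (a, a'):
a = -3: -3--3=0, -3-1=-4, -3-2=-5, -3-5=-8
a = 1: 1--3=4, 1-1=0, 1-2=-1, 1-5=-4
a = 2: 2--3=5, 2-1=1, 2-2=0, 2-5=-3
a = 5: 5--3=8, 5-1=4, 5-2=3, 5-5=0
Collecting distinct values (and noting 0 appears from a-a):
A - A = {-8, -5, -4, -3, -1, 0, 1, 3, 4, 5, 8}
|A - A| = 11

A - A = {-8, -5, -4, -3, -1, 0, 1, 3, 4, 5, 8}


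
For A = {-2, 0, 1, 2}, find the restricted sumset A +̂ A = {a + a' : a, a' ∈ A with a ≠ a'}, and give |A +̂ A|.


Restricted sumset: A +̂ A = {a + a' : a ∈ A, a' ∈ A, a ≠ a'}.
Equivalently, take A + A and drop any sum 2a that is achievable ONLY as a + a for a ∈ A (i.e. sums representable only with equal summands).
Enumerate pairs (a, a') with a < a' (symmetric, so each unordered pair gives one sum; this covers all a ≠ a'):
  -2 + 0 = -2
  -2 + 1 = -1
  -2 + 2 = 0
  0 + 1 = 1
  0 + 2 = 2
  1 + 2 = 3
Collected distinct sums: {-2, -1, 0, 1, 2, 3}
|A +̂ A| = 6
(Reference bound: |A +̂ A| ≥ 2|A| - 3 for |A| ≥ 2, with |A| = 4 giving ≥ 5.)

|A +̂ A| = 6


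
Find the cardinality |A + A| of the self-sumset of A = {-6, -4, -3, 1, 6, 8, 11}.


A + A = {a + a' : a, a' ∈ A}; |A| = 7.
General bounds: 2|A| - 1 ≤ |A + A| ≤ |A|(|A|+1)/2, i.e. 13 ≤ |A + A| ≤ 28.
Lower bound 2|A|-1 is attained iff A is an arithmetic progression.
Enumerate sums a + a' for a ≤ a' (symmetric, so this suffices):
a = -6: -6+-6=-12, -6+-4=-10, -6+-3=-9, -6+1=-5, -6+6=0, -6+8=2, -6+11=5
a = -4: -4+-4=-8, -4+-3=-7, -4+1=-3, -4+6=2, -4+8=4, -4+11=7
a = -3: -3+-3=-6, -3+1=-2, -3+6=3, -3+8=5, -3+11=8
a = 1: 1+1=2, 1+6=7, 1+8=9, 1+11=12
a = 6: 6+6=12, 6+8=14, 6+11=17
a = 8: 8+8=16, 8+11=19
a = 11: 11+11=22
Distinct sums: {-12, -10, -9, -8, -7, -6, -5, -3, -2, 0, 2, 3, 4, 5, 7, 8, 9, 12, 14, 16, 17, 19, 22}
|A + A| = 23

|A + A| = 23


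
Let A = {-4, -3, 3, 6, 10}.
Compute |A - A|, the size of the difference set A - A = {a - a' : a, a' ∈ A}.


A - A = {a - a' : a, a' ∈ A}; |A| = 5.
Bounds: 2|A|-1 ≤ |A - A| ≤ |A|² - |A| + 1, i.e. 9 ≤ |A - A| ≤ 21.
Note: 0 ∈ A - A always (from a - a). The set is symmetric: if d ∈ A - A then -d ∈ A - A.
Enumerate nonzero differences d = a - a' with a > a' (then include -d):
Positive differences: {1, 3, 4, 6, 7, 9, 10, 13, 14}
Full difference set: {0} ∪ (positive diffs) ∪ (negative diffs).
|A - A| = 1 + 2·9 = 19 (matches direct enumeration: 19).

|A - A| = 19


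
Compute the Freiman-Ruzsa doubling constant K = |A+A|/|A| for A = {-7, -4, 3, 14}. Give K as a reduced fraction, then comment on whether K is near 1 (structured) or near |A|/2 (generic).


|A| = 4.
Compute A + A by enumerating all 16 pairs.
A + A = {-14, -11, -8, -4, -1, 6, 7, 10, 17, 28}, so |A + A| = 10.
K = |A + A| / |A| = 10/4 = 5/2 ≈ 2.5000.
Reference: AP of size 4 gives K = 7/4 ≈ 1.7500; a fully generic set of size 4 gives K ≈ 2.5000.

|A| = 4, |A + A| = 10, K = 10/4 = 5/2.


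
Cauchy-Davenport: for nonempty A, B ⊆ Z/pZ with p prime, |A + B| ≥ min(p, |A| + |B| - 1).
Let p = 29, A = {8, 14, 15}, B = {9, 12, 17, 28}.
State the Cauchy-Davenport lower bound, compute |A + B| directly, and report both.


Cauchy-Davenport: |A + B| ≥ min(p, |A| + |B| - 1) for A, B nonempty in Z/pZ.
|A| = 3, |B| = 4, p = 29.
CD lower bound = min(29, 3 + 4 - 1) = min(29, 6) = 6.
Compute A + B mod 29 directly:
a = 8: 8+9=17, 8+12=20, 8+17=25, 8+28=7
a = 14: 14+9=23, 14+12=26, 14+17=2, 14+28=13
a = 15: 15+9=24, 15+12=27, 15+17=3, 15+28=14
A + B = {2, 3, 7, 13, 14, 17, 20, 23, 24, 25, 26, 27}, so |A + B| = 12.
Verify: 12 ≥ 6? Yes ✓.

CD lower bound = 6, actual |A + B| = 12.


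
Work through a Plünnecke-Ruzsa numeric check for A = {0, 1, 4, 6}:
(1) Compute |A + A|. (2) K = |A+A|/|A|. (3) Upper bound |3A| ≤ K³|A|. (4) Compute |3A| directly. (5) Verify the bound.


|A| = 4.
Step 1: Compute A + A by enumerating all 16 pairs.
A + A = {0, 1, 2, 4, 5, 6, 7, 8, 10, 12}, so |A + A| = 10.
Step 2: Doubling constant K = |A + A|/|A| = 10/4 = 10/4 ≈ 2.5000.
Step 3: Plünnecke-Ruzsa gives |3A| ≤ K³·|A| = (2.5000)³ · 4 ≈ 62.5000.
Step 4: Compute 3A = A + A + A directly by enumerating all triples (a,b,c) ∈ A³; |3A| = 17.
Step 5: Check 17 ≤ 62.5000? Yes ✓.

K = 10/4, Plünnecke-Ruzsa bound K³|A| ≈ 62.5000, |3A| = 17, inequality holds.


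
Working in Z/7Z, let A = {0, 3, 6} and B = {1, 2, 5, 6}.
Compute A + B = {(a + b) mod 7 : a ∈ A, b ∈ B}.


Work in Z/7Z: reduce every sum a + b modulo 7.
Enumerate all 12 pairs:
a = 0: 0+1=1, 0+2=2, 0+5=5, 0+6=6
a = 3: 3+1=4, 3+2=5, 3+5=1, 3+6=2
a = 6: 6+1=0, 6+2=1, 6+5=4, 6+6=5
Distinct residues collected: {0, 1, 2, 4, 5, 6}
|A + B| = 6 (out of 7 total residues).

A + B = {0, 1, 2, 4, 5, 6}


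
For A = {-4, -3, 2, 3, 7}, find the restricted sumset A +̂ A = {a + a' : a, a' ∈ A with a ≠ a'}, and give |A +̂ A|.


Restricted sumset: A +̂ A = {a + a' : a ∈ A, a' ∈ A, a ≠ a'}.
Equivalently, take A + A and drop any sum 2a that is achievable ONLY as a + a for a ∈ A (i.e. sums representable only with equal summands).
Enumerate pairs (a, a') with a < a' (symmetric, so each unordered pair gives one sum; this covers all a ≠ a'):
  -4 + -3 = -7
  -4 + 2 = -2
  -4 + 3 = -1
  -4 + 7 = 3
  -3 + 2 = -1
  -3 + 3 = 0
  -3 + 7 = 4
  2 + 3 = 5
  2 + 7 = 9
  3 + 7 = 10
Collected distinct sums: {-7, -2, -1, 0, 3, 4, 5, 9, 10}
|A +̂ A| = 9
(Reference bound: |A +̂ A| ≥ 2|A| - 3 for |A| ≥ 2, with |A| = 5 giving ≥ 7.)

|A +̂ A| = 9


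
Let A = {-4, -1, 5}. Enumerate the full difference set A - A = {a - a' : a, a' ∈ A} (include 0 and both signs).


A - A = {a - a' : a, a' ∈ A}.
Compute a - a' for each ordered pair (a, a'):
a = -4: -4--4=0, -4--1=-3, -4-5=-9
a = -1: -1--4=3, -1--1=0, -1-5=-6
a = 5: 5--4=9, 5--1=6, 5-5=0
Collecting distinct values (and noting 0 appears from a-a):
A - A = {-9, -6, -3, 0, 3, 6, 9}
|A - A| = 7

A - A = {-9, -6, -3, 0, 3, 6, 9}


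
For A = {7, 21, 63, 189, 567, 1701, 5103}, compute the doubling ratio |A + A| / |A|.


|A| = 7.
Compute A + A by enumerating all 49 pairs.
A + A = {14, 28, 42, 70, 84, 126, 196, 210, 252, 378, 574, 588, 630, 756, 1134, 1708, 1722, 1764, 1890, 2268, 3402, 5110, 5124, 5166, 5292, 5670, 6804, 10206}, so |A + A| = 28.
K = |A + A| / |A| = 28/7 = 4/1 ≈ 4.0000.
Reference: AP of size 7 gives K = 13/7 ≈ 1.8571; a fully generic set of size 7 gives K ≈ 4.0000.

|A| = 7, |A + A| = 28, K = 28/7 = 4/1.


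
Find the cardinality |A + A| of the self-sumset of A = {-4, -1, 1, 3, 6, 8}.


A + A = {a + a' : a, a' ∈ A}; |A| = 6.
General bounds: 2|A| - 1 ≤ |A + A| ≤ |A|(|A|+1)/2, i.e. 11 ≤ |A + A| ≤ 21.
Lower bound 2|A|-1 is attained iff A is an arithmetic progression.
Enumerate sums a + a' for a ≤ a' (symmetric, so this suffices):
a = -4: -4+-4=-8, -4+-1=-5, -4+1=-3, -4+3=-1, -4+6=2, -4+8=4
a = -1: -1+-1=-2, -1+1=0, -1+3=2, -1+6=5, -1+8=7
a = 1: 1+1=2, 1+3=4, 1+6=7, 1+8=9
a = 3: 3+3=6, 3+6=9, 3+8=11
a = 6: 6+6=12, 6+8=14
a = 8: 8+8=16
Distinct sums: {-8, -5, -3, -2, -1, 0, 2, 4, 5, 6, 7, 9, 11, 12, 14, 16}
|A + A| = 16

|A + A| = 16


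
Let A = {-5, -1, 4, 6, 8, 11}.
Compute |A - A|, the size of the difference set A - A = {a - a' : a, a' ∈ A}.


A - A = {a - a' : a, a' ∈ A}; |A| = 6.
Bounds: 2|A|-1 ≤ |A - A| ≤ |A|² - |A| + 1, i.e. 11 ≤ |A - A| ≤ 31.
Note: 0 ∈ A - A always (from a - a). The set is symmetric: if d ∈ A - A then -d ∈ A - A.
Enumerate nonzero differences d = a - a' with a > a' (then include -d):
Positive differences: {2, 3, 4, 5, 7, 9, 11, 12, 13, 16}
Full difference set: {0} ∪ (positive diffs) ∪ (negative diffs).
|A - A| = 1 + 2·10 = 21 (matches direct enumeration: 21).

|A - A| = 21


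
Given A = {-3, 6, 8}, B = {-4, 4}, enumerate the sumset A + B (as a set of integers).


A + B = {a + b : a ∈ A, b ∈ B}.
Enumerate all |A|·|B| = 3·2 = 6 pairs (a, b) and collect distinct sums.
a = -3: -3+-4=-7, -3+4=1
a = 6: 6+-4=2, 6+4=10
a = 8: 8+-4=4, 8+4=12
Collecting distinct sums: A + B = {-7, 1, 2, 4, 10, 12}
|A + B| = 6

A + B = {-7, 1, 2, 4, 10, 12}


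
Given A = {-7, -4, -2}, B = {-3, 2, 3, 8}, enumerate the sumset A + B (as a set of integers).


A + B = {a + b : a ∈ A, b ∈ B}.
Enumerate all |A|·|B| = 3·4 = 12 pairs (a, b) and collect distinct sums.
a = -7: -7+-3=-10, -7+2=-5, -7+3=-4, -7+8=1
a = -4: -4+-3=-7, -4+2=-2, -4+3=-1, -4+8=4
a = -2: -2+-3=-5, -2+2=0, -2+3=1, -2+8=6
Collecting distinct sums: A + B = {-10, -7, -5, -4, -2, -1, 0, 1, 4, 6}
|A + B| = 10

A + B = {-10, -7, -5, -4, -2, -1, 0, 1, 4, 6}


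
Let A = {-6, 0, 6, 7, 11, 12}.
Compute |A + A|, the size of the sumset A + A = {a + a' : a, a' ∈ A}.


A + A = {a + a' : a, a' ∈ A}; |A| = 6.
General bounds: 2|A| - 1 ≤ |A + A| ≤ |A|(|A|+1)/2, i.e. 11 ≤ |A + A| ≤ 21.
Lower bound 2|A|-1 is attained iff A is an arithmetic progression.
Enumerate sums a + a' for a ≤ a' (symmetric, so this suffices):
a = -6: -6+-6=-12, -6+0=-6, -6+6=0, -6+7=1, -6+11=5, -6+12=6
a = 0: 0+0=0, 0+6=6, 0+7=7, 0+11=11, 0+12=12
a = 6: 6+6=12, 6+7=13, 6+11=17, 6+12=18
a = 7: 7+7=14, 7+11=18, 7+12=19
a = 11: 11+11=22, 11+12=23
a = 12: 12+12=24
Distinct sums: {-12, -6, 0, 1, 5, 6, 7, 11, 12, 13, 14, 17, 18, 19, 22, 23, 24}
|A + A| = 17

|A + A| = 17


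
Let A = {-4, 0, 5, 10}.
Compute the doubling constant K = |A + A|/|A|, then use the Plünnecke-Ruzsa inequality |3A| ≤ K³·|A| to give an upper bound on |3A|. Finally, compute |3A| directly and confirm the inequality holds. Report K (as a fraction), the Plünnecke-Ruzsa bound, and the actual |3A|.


|A| = 4.
Step 1: Compute A + A by enumerating all 16 pairs.
A + A = {-8, -4, 0, 1, 5, 6, 10, 15, 20}, so |A + A| = 9.
Step 2: Doubling constant K = |A + A|/|A| = 9/4 = 9/4 ≈ 2.2500.
Step 3: Plünnecke-Ruzsa gives |3A| ≤ K³·|A| = (2.2500)³ · 4 ≈ 45.5625.
Step 4: Compute 3A = A + A + A directly by enumerating all triples (a,b,c) ∈ A³; |3A| = 16.
Step 5: Check 16 ≤ 45.5625? Yes ✓.

K = 9/4, Plünnecke-Ruzsa bound K³|A| ≈ 45.5625, |3A| = 16, inequality holds.


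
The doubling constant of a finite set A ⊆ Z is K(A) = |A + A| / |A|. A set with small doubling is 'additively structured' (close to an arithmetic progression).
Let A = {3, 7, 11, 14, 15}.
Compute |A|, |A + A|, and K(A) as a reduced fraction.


|A| = 5.
Compute A + A by enumerating all 25 pairs.
A + A = {6, 10, 14, 17, 18, 21, 22, 25, 26, 28, 29, 30}, so |A + A| = 12.
K = |A + A| / |A| = 12/5 (already in lowest terms) ≈ 2.4000.
Reference: AP of size 5 gives K = 9/5 ≈ 1.8000; a fully generic set of size 5 gives K ≈ 3.0000.

|A| = 5, |A + A| = 12, K = 12/5.


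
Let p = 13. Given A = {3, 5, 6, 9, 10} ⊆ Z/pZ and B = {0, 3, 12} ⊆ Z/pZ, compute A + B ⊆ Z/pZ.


Work in Z/13Z: reduce every sum a + b modulo 13.
Enumerate all 15 pairs:
a = 3: 3+0=3, 3+3=6, 3+12=2
a = 5: 5+0=5, 5+3=8, 5+12=4
a = 6: 6+0=6, 6+3=9, 6+12=5
a = 9: 9+0=9, 9+3=12, 9+12=8
a = 10: 10+0=10, 10+3=0, 10+12=9
Distinct residues collected: {0, 2, 3, 4, 5, 6, 8, 9, 10, 12}
|A + B| = 10 (out of 13 total residues).

A + B = {0, 2, 3, 4, 5, 6, 8, 9, 10, 12}


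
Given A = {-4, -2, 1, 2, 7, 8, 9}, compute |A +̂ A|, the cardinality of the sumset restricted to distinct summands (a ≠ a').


Restricted sumset: A +̂ A = {a + a' : a ∈ A, a' ∈ A, a ≠ a'}.
Equivalently, take A + A and drop any sum 2a that is achievable ONLY as a + a for a ∈ A (i.e. sums representable only with equal summands).
Enumerate pairs (a, a') with a < a' (symmetric, so each unordered pair gives one sum; this covers all a ≠ a'):
  -4 + -2 = -6
  -4 + 1 = -3
  -4 + 2 = -2
  -4 + 7 = 3
  -4 + 8 = 4
  -4 + 9 = 5
  -2 + 1 = -1
  -2 + 2 = 0
  -2 + 7 = 5
  -2 + 8 = 6
  -2 + 9 = 7
  1 + 2 = 3
  1 + 7 = 8
  1 + 8 = 9
  1 + 9 = 10
  2 + 7 = 9
  2 + 8 = 10
  2 + 9 = 11
  7 + 8 = 15
  7 + 9 = 16
  8 + 9 = 17
Collected distinct sums: {-6, -3, -2, -1, 0, 3, 4, 5, 6, 7, 8, 9, 10, 11, 15, 16, 17}
|A +̂ A| = 17
(Reference bound: |A +̂ A| ≥ 2|A| - 3 for |A| ≥ 2, with |A| = 7 giving ≥ 11.)

|A +̂ A| = 17


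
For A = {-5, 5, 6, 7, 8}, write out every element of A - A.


A - A = {a - a' : a, a' ∈ A}.
Compute a - a' for each ordered pair (a, a'):
a = -5: -5--5=0, -5-5=-10, -5-6=-11, -5-7=-12, -5-8=-13
a = 5: 5--5=10, 5-5=0, 5-6=-1, 5-7=-2, 5-8=-3
a = 6: 6--5=11, 6-5=1, 6-6=0, 6-7=-1, 6-8=-2
a = 7: 7--5=12, 7-5=2, 7-6=1, 7-7=0, 7-8=-1
a = 8: 8--5=13, 8-5=3, 8-6=2, 8-7=1, 8-8=0
Collecting distinct values (and noting 0 appears from a-a):
A - A = {-13, -12, -11, -10, -3, -2, -1, 0, 1, 2, 3, 10, 11, 12, 13}
|A - A| = 15

A - A = {-13, -12, -11, -10, -3, -2, -1, 0, 1, 2, 3, 10, 11, 12, 13}


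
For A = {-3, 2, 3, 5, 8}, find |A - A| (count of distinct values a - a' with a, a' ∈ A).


A - A = {a - a' : a, a' ∈ A}; |A| = 5.
Bounds: 2|A|-1 ≤ |A - A| ≤ |A|² - |A| + 1, i.e. 9 ≤ |A - A| ≤ 21.
Note: 0 ∈ A - A always (from a - a). The set is symmetric: if d ∈ A - A then -d ∈ A - A.
Enumerate nonzero differences d = a - a' with a > a' (then include -d):
Positive differences: {1, 2, 3, 5, 6, 8, 11}
Full difference set: {0} ∪ (positive diffs) ∪ (negative diffs).
|A - A| = 1 + 2·7 = 15 (matches direct enumeration: 15).

|A - A| = 15


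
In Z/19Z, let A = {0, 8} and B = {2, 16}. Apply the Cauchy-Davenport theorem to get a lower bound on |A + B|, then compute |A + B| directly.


Cauchy-Davenport: |A + B| ≥ min(p, |A| + |B| - 1) for A, B nonempty in Z/pZ.
|A| = 2, |B| = 2, p = 19.
CD lower bound = min(19, 2 + 2 - 1) = min(19, 3) = 3.
Compute A + B mod 19 directly:
a = 0: 0+2=2, 0+16=16
a = 8: 8+2=10, 8+16=5
A + B = {2, 5, 10, 16}, so |A + B| = 4.
Verify: 4 ≥ 3? Yes ✓.

CD lower bound = 3, actual |A + B| = 4.


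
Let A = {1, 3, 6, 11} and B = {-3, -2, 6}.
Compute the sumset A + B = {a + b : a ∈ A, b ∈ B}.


A + B = {a + b : a ∈ A, b ∈ B}.
Enumerate all |A|·|B| = 4·3 = 12 pairs (a, b) and collect distinct sums.
a = 1: 1+-3=-2, 1+-2=-1, 1+6=7
a = 3: 3+-3=0, 3+-2=1, 3+6=9
a = 6: 6+-3=3, 6+-2=4, 6+6=12
a = 11: 11+-3=8, 11+-2=9, 11+6=17
Collecting distinct sums: A + B = {-2, -1, 0, 1, 3, 4, 7, 8, 9, 12, 17}
|A + B| = 11

A + B = {-2, -1, 0, 1, 3, 4, 7, 8, 9, 12, 17}


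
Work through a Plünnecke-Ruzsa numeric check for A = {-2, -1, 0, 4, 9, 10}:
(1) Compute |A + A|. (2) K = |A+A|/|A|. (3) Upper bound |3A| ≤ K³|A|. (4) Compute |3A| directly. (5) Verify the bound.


|A| = 6.
Step 1: Compute A + A by enumerating all 36 pairs.
A + A = {-4, -3, -2, -1, 0, 2, 3, 4, 7, 8, 9, 10, 13, 14, 18, 19, 20}, so |A + A| = 17.
Step 2: Doubling constant K = |A + A|/|A| = 17/6 = 17/6 ≈ 2.8333.
Step 3: Plünnecke-Ruzsa gives |3A| ≤ K³·|A| = (2.8333)³ · 6 ≈ 136.4722.
Step 4: Compute 3A = A + A + A directly by enumerating all triples (a,b,c) ∈ A³; |3A| = 33.
Step 5: Check 33 ≤ 136.4722? Yes ✓.

K = 17/6, Plünnecke-Ruzsa bound K³|A| ≈ 136.4722, |3A| = 33, inequality holds.


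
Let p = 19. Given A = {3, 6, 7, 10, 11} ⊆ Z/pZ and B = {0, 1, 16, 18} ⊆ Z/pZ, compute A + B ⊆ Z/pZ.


Work in Z/19Z: reduce every sum a + b modulo 19.
Enumerate all 20 pairs:
a = 3: 3+0=3, 3+1=4, 3+16=0, 3+18=2
a = 6: 6+0=6, 6+1=7, 6+16=3, 6+18=5
a = 7: 7+0=7, 7+1=8, 7+16=4, 7+18=6
a = 10: 10+0=10, 10+1=11, 10+16=7, 10+18=9
a = 11: 11+0=11, 11+1=12, 11+16=8, 11+18=10
Distinct residues collected: {0, 2, 3, 4, 5, 6, 7, 8, 9, 10, 11, 12}
|A + B| = 12 (out of 19 total residues).

A + B = {0, 2, 3, 4, 5, 6, 7, 8, 9, 10, 11, 12}


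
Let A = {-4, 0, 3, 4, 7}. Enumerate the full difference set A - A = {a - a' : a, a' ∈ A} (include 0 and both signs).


A - A = {a - a' : a, a' ∈ A}.
Compute a - a' for each ordered pair (a, a'):
a = -4: -4--4=0, -4-0=-4, -4-3=-7, -4-4=-8, -4-7=-11
a = 0: 0--4=4, 0-0=0, 0-3=-3, 0-4=-4, 0-7=-7
a = 3: 3--4=7, 3-0=3, 3-3=0, 3-4=-1, 3-7=-4
a = 4: 4--4=8, 4-0=4, 4-3=1, 4-4=0, 4-7=-3
a = 7: 7--4=11, 7-0=7, 7-3=4, 7-4=3, 7-7=0
Collecting distinct values (and noting 0 appears from a-a):
A - A = {-11, -8, -7, -4, -3, -1, 0, 1, 3, 4, 7, 8, 11}
|A - A| = 13

A - A = {-11, -8, -7, -4, -3, -1, 0, 1, 3, 4, 7, 8, 11}


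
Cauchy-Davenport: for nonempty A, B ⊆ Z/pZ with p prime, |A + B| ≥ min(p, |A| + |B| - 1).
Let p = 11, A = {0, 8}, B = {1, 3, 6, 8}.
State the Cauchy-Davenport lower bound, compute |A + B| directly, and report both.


Cauchy-Davenport: |A + B| ≥ min(p, |A| + |B| - 1) for A, B nonempty in Z/pZ.
|A| = 2, |B| = 4, p = 11.
CD lower bound = min(11, 2 + 4 - 1) = min(11, 5) = 5.
Compute A + B mod 11 directly:
a = 0: 0+1=1, 0+3=3, 0+6=6, 0+8=8
a = 8: 8+1=9, 8+3=0, 8+6=3, 8+8=5
A + B = {0, 1, 3, 5, 6, 8, 9}, so |A + B| = 7.
Verify: 7 ≥ 5? Yes ✓.

CD lower bound = 5, actual |A + B| = 7.
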